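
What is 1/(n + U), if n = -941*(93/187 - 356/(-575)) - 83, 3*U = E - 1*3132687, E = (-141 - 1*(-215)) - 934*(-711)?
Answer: -322575/265795322381 ≈ -1.2136e-6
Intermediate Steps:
E = 664148 (E = (-141 + 215) + 664074 = 74 + 664074 = 664148)
U = -2468539/3 (U = (664148 - 1*3132687)/3 = (664148 - 3132687)/3 = (⅓)*(-2468539) = -2468539/3 ≈ -8.2285e+5)
n = -121888802/107525 (n = -941*(93*(1/187) - 356*(-1/575)) - 83 = -941*(93/187 + 356/575) - 83 = -941*120047/107525 - 83 = -112964227/107525 - 83 = -121888802/107525 ≈ -1133.6)
1/(n + U) = 1/(-121888802/107525 - 2468539/3) = 1/(-265795322381/322575) = -322575/265795322381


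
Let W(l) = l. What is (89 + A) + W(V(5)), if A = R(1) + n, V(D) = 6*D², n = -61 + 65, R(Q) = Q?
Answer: 244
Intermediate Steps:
n = 4
A = 5 (A = 1 + 4 = 5)
(89 + A) + W(V(5)) = (89 + 5) + 6*5² = 94 + 6*25 = 94 + 150 = 244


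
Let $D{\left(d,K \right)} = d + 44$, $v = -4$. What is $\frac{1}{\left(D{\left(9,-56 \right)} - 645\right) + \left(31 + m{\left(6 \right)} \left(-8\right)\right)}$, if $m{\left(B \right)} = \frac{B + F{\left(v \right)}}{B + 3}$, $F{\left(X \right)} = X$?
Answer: $- \frac{9}{5065} \approx -0.0017769$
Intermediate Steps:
$D{\left(d,K \right)} = 44 + d$
$m{\left(B \right)} = \frac{-4 + B}{3 + B}$ ($m{\left(B \right)} = \frac{B - 4}{B + 3} = \frac{-4 + B}{3 + B}$)
$\frac{1}{\left(D{\left(9,-56 \right)} - 645\right) + \left(31 + m{\left(6 \right)} \left(-8\right)\right)} = \frac{1}{\left(\left(44 + 9\right) - 645\right) + \left(31 + \frac{-4 + 6}{3 + 6} \left(-8\right)\right)} = \frac{1}{\left(53 - 645\right) + \left(31 + \frac{1}{9} \cdot 2 \left(-8\right)\right)} = \frac{1}{-592 + \left(31 + \frac{1}{9} \cdot 2 \left(-8\right)\right)} = \frac{1}{-592 + \left(31 + \frac{2}{9} \left(-8\right)\right)} = \frac{1}{-592 + \left(31 - \frac{16}{9}\right)} = \frac{1}{-592 + \frac{263}{9}} = \frac{1}{- \frac{5065}{9}} = - \frac{9}{5065}$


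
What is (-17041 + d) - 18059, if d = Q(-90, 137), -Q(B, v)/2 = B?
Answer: -34920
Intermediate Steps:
Q(B, v) = -2*B
d = 180 (d = -2*(-90) = 180)
(-17041 + d) - 18059 = (-17041 + 180) - 18059 = -16861 - 18059 = -34920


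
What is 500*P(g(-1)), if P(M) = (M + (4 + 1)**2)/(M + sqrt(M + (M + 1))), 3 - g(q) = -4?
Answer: 56000/17 - 8000*sqrt(15)/17 ≈ 1471.5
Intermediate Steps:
g(q) = 7 (g(q) = 3 - 1*(-4) = 3 + 4 = 7)
P(M) = (25 + M)/(M + sqrt(1 + 2*M)) (P(M) = (M + 5**2)/(M + sqrt(M + (1 + M))) = (M + 25)/(M + sqrt(1 + 2*M)) = (25 + M)/(M + sqrt(1 + 2*M)))
500*P(g(-1)) = 500*((25 + 7)/(7 + sqrt(1 + 2*7))) = 500*(32/(7 + sqrt(1 + 14))) = 500*(32/(7 + sqrt(15))) = 16000/(7 + sqrt(15))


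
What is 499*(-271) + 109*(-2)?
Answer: -135447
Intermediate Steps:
499*(-271) + 109*(-2) = -135229 - 218 = -135447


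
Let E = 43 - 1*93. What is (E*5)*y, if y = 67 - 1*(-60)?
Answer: -31750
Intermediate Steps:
y = 127 (y = 67 + 60 = 127)
E = -50 (E = 43 - 93 = -50)
(E*5)*y = -50*5*127 = -250*127 = -31750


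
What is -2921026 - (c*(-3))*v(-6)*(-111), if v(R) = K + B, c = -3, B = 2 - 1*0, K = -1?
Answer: -2920027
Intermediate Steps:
B = 2 (B = 2 + 0 = 2)
v(R) = 1 (v(R) = -1 + 2 = 1)
-2921026 - (c*(-3))*v(-6)*(-111) = -2921026 - -3*(-3)*1*(-111) = -2921026 - 9*1*(-111) = -2921026 - 9*(-111) = -2921026 - 1*(-999) = -2921026 + 999 = -2920027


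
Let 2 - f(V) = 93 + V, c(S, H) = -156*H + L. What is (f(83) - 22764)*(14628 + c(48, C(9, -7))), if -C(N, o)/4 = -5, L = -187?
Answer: -259681098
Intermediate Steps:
C(N, o) = 20 (C(N, o) = -4*(-5) = 20)
c(S, H) = -187 - 156*H (c(S, H) = -156*H - 187 = -187 - 156*H)
f(V) = -91 - V (f(V) = 2 - (93 + V) = 2 + (-93 - V) = -91 - V)
(f(83) - 22764)*(14628 + c(48, C(9, -7))) = ((-91 - 1*83) - 22764)*(14628 + (-187 - 156*20)) = ((-91 - 83) - 22764)*(14628 + (-187 - 3120)) = (-174 - 22764)*(14628 - 3307) = -22938*11321 = -259681098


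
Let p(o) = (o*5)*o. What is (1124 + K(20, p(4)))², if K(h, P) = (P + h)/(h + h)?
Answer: 5076009/4 ≈ 1.2690e+6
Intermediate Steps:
p(o) = 5*o² (p(o) = (5*o)*o = 5*o²)
K(h, P) = (P + h)/(2*h) (K(h, P) = (P + h)/((2*h)) = (P + h)*(1/(2*h)) = (P + h)/(2*h))
(1124 + K(20, p(4)))² = (1124 + (½)*(5*4² + 20)/20)² = (1124 + (½)*(1/20)*(5*16 + 20))² = (1124 + (½)*(1/20)*(80 + 20))² = (1124 + (½)*(1/20)*100)² = (1124 + 5/2)² = (2253/2)² = 5076009/4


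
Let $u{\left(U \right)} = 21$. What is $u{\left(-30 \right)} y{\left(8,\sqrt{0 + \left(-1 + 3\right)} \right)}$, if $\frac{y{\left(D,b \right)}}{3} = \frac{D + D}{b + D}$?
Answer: $\frac{4032}{31} - \frac{504 \sqrt{2}}{31} \approx 107.07$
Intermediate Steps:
$y{\left(D,b \right)} = \frac{6 D}{D + b}$ ($y{\left(D,b \right)} = 3 \frac{D + D}{b + D} = 3 \frac{2 D}{D + b} = \frac{6 D}{D + b}$)
$u{\left(-30 \right)} y{\left(8,\sqrt{0 + \left(-1 + 3\right)} \right)} = 21 \cdot 6 \cdot 8 \frac{1}{8 + \sqrt{0 + \left(-1 + 3\right)}} = 21 \cdot 6 \cdot 8 \frac{1}{8 + \sqrt{0 + 2}} = 21 \cdot 6 \cdot 8 \frac{1}{8 + \sqrt{2}} = 21 \frac{48}{8 + \sqrt{2}} = \frac{1008}{8 + \sqrt{2}}$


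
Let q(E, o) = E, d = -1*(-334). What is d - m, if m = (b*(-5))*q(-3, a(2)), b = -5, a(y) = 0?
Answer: 409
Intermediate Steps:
d = 334
m = -75 (m = -5*(-5)*(-3) = 25*(-3) = -75)
d - m = 334 - 1*(-75) = 334 + 75 = 409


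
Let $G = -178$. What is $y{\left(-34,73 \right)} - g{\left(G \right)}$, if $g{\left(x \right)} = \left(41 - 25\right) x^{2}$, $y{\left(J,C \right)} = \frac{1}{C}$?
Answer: $- \frac{37006911}{73} \approx -5.0694 \cdot 10^{5}$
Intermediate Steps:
$g{\left(x \right)} = 16 x^{2}$
$y{\left(-34,73 \right)} - g{\left(G \right)} = \frac{1}{73} - 16 \left(-178\right)^{2} = \frac{1}{73} - 16 \cdot 31684 = \frac{1}{73} - 506944 = - \frac{37006911}{73}$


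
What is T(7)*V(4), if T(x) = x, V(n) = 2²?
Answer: 28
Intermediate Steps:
V(n) = 4
T(7)*V(4) = 7*4 = 28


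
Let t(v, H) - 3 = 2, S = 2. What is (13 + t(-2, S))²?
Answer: 324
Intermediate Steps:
t(v, H) = 5 (t(v, H) = 3 + 2 = 5)
(13 + t(-2, S))² = (13 + 5)² = 18² = 324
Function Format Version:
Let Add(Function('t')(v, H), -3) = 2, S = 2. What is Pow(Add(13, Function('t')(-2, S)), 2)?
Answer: 324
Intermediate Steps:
Function('t')(v, H) = 5 (Function('t')(v, H) = Add(3, 2) = 5)
Pow(Add(13, Function('t')(-2, S)), 2) = Pow(Add(13, 5), 2) = Pow(18, 2) = 324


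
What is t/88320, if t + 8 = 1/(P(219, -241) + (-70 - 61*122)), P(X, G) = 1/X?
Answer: -2632247/29059523328 ≈ -9.0581e-5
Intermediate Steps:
t = -13161235/1645127 (t = -8 + 1/(1/219 + (-70 - 61*122)) = -8 + 1/(1/219 + (-70 - 7442)) = -8 + 1/(1/219 - 7512) = -8 + 1/(-1645127/219) = -8 - 219/1645127 = -13161235/1645127 ≈ -8.0001)
t/88320 = -13161235/1645127/88320 = -13161235/1645127*1/88320 = -2632247/29059523328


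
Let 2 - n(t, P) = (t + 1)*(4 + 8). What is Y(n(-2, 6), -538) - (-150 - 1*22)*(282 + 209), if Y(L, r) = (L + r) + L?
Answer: 83942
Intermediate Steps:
n(t, P) = -10 - 12*t (n(t, P) = 2 - (t + 1)*(4 + 8) = 2 - (1 + t)*12 = 2 - (12 + 12*t) = 2 + (-12 - 12*t) = -10 - 12*t)
Y(L, r) = r + 2*L
Y(n(-2, 6), -538) - (-150 - 1*22)*(282 + 209) = (-538 + 2*(-10 - 12*(-2))) - (-150 - 1*22)*(282 + 209) = (-538 + 2*(-10 + 24)) - (-150 - 22)*491 = (-538 + 2*14) - (-172)*491 = (-538 + 28) - 1*(-84452) = -510 + 84452 = 83942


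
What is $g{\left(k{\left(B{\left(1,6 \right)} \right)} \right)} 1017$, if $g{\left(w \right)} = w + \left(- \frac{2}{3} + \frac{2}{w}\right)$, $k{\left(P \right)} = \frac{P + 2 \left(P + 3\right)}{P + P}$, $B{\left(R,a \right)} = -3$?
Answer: $\frac{7797}{2} \approx 3898.5$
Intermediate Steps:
$k{\left(P \right)} = \frac{6 + 3 P}{2 P}$ ($k{\left(P \right)} = \frac{P + 2 \left(3 + P\right)}{2 P} = \left(P + \left(6 + 2 P\right)\right) \frac{1}{2 P} = \left(6 + 3 P\right) \frac{1}{2 P} = \frac{6 + 3 P}{2 P}$)
$g{\left(w \right)} = - \frac{2}{3} + w + \frac{2}{w}$ ($g{\left(w \right)} = w + \left(\left(-2\right) \frac{1}{3} + \frac{2}{w}\right) = w - \left(\frac{2}{3} - \frac{2}{w}\right) = - \frac{2}{3} + w + \frac{2}{w}$)
$g{\left(k{\left(B{\left(1,6 \right)} \right)} \right)} 1017 = \left(- \frac{2}{3} + \left(\frac{3}{2} + \frac{3}{-3}\right) + \frac{2}{\frac{3}{2} + \frac{3}{-3}}\right) 1017 = \left(- \frac{2}{3} + \left(\frac{3}{2} + 3 \left(- \frac{1}{3}\right)\right) + \frac{2}{\frac{3}{2} + 3 \left(- \frac{1}{3}\right)}\right) 1017 = \left(- \frac{2}{3} + \left(\frac{3}{2} - 1\right) + \frac{2}{\frac{3}{2} - 1}\right) 1017 = \left(- \frac{2}{3} + \frac{1}{2} + 2 \frac{1}{\frac{1}{2}}\right) 1017 = \left(- \frac{2}{3} + \frac{1}{2} + 2 \cdot 2\right) 1017 = \left(- \frac{2}{3} + \frac{1}{2} + 4\right) 1017 = \frac{23}{6} \cdot 1017 = \frac{7797}{2}$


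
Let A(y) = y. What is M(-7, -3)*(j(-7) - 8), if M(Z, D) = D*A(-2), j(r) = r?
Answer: -90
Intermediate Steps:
M(Z, D) = -2*D (M(Z, D) = D*(-2) = -2*D)
M(-7, -3)*(j(-7) - 8) = (-2*(-3))*(-7 - 8) = 6*(-15) = -90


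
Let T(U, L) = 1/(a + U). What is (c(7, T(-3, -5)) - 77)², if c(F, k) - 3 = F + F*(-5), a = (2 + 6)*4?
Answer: 10404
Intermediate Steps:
a = 32 (a = 8*4 = 32)
T(U, L) = 1/(32 + U)
c(F, k) = 3 - 4*F (c(F, k) = 3 + (F + F*(-5)) = 3 + (F - 5*F) = 3 - 4*F)
(c(7, T(-3, -5)) - 77)² = ((3 - 4*7) - 77)² = ((3 - 28) - 77)² = (-25 - 77)² = (-102)² = 10404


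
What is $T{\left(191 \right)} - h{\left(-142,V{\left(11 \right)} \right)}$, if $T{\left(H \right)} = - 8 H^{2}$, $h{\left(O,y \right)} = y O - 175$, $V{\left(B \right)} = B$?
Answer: $-290111$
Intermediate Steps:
$h{\left(O,y \right)} = -175 + O y$ ($h{\left(O,y \right)} = O y - 175 = -175 + O y$)
$T{\left(191 \right)} - h{\left(-142,V{\left(11 \right)} \right)} = - 8 \cdot 191^{2} - \left(-175 - 1562\right) = \left(-8\right) 36481 - \left(-175 - 1562\right) = -291848 - -1737 = -291848 + 1737 = -290111$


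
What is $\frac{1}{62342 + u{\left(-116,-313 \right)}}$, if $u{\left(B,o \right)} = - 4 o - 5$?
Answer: $\frac{1}{63589} \approx 1.5726 \cdot 10^{-5}$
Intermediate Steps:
$u{\left(B,o \right)} = -5 - 4 o$
$\frac{1}{62342 + u{\left(-116,-313 \right)}} = \frac{1}{62342 - -1247} = \frac{1}{62342 + \left(-5 + 1252\right)} = \frac{1}{62342 + 1247} = \frac{1}{63589}$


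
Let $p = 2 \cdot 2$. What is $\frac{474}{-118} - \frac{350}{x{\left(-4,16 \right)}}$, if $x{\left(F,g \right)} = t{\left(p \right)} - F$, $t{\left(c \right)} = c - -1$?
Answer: $- \frac{22783}{531} \approx -42.906$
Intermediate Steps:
$p = 4$
$t{\left(c \right)} = 1 + c$ ($t{\left(c \right)} = c + 1 = 1 + c$)
$x{\left(F,g \right)} = 5 - F$ ($x{\left(F,g \right)} = \left(1 + 4\right) - F = 5 - F$)
$\frac{474}{-118} - \frac{350}{x{\left(-4,16 \right)}} = \frac{474}{-118} - \frac{350}{5 - -4} = 474 \left(- \frac{1}{118}\right) - \frac{350}{5 + 4} = - \frac{237}{59} - \frac{350}{9} = - \frac{22783}{531}$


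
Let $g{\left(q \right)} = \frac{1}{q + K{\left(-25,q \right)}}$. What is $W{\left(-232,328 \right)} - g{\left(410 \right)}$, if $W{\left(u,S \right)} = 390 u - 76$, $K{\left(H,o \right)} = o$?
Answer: $- \frac{74255921}{820} \approx -90556.0$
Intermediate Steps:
$W{\left(u,S \right)} = -76 + 390 u$
$g{\left(q \right)} = \frac{1}{2 q}$ ($g{\left(q \right)} = \frac{1}{q + q} = \frac{1}{2 q}$)
$W{\left(-232,328 \right)} - g{\left(410 \right)} = \left(-76 + 390 \left(-232\right)\right) - \frac{1}{2 \cdot 410} = \left(-76 - 90480\right) - \frac{1}{2} \cdot \frac{1}{410} = -90556 - \frac{1}{820} = - \frac{74255921}{820}$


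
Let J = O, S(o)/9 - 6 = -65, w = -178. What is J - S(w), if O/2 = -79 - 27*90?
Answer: -4487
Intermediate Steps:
S(o) = -531 (S(o) = 54 + 9*(-65) = 54 - 585 = -531)
O = -5018 (O = 2*(-79 - 27*90) = 2*(-79 - 2430) = 2*(-2509) = -5018)
J = -5018
J - S(w) = -5018 - 1*(-531) = -5018 + 531 = -4487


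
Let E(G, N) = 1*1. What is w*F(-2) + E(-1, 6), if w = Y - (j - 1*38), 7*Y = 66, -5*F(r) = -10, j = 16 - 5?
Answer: 517/7 ≈ 73.857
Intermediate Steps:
j = 11
F(r) = 2 (F(r) = -⅕*(-10) = 2)
Y = 66/7 (Y = (⅐)*66 = 66/7 ≈ 9.4286)
E(G, N) = 1
w = 255/7 (w = 66/7 - (11 - 1*38) = 66/7 - (11 - 38) = 66/7 - 1*(-27) = 66/7 + 27 = 255/7 ≈ 36.429)
w*F(-2) + E(-1, 6) = (255/7)*2 + 1 = 510/7 + 1 = 517/7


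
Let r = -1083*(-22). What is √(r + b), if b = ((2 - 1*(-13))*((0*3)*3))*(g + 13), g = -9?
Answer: 19*√66 ≈ 154.36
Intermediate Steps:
b = 0 (b = ((2 - 1*(-13))*((0*3)*3))*(-9 + 13) = ((2 + 13)*(0*3))*4 = (15*0)*4 = 0*4 = 0)
r = 23826
√(r + b) = √(23826 + 0) = √23826 = 19*√66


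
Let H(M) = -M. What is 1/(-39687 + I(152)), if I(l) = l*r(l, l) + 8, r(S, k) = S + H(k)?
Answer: -1/39679 ≈ -2.5202e-5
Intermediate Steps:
r(S, k) = S - k
I(l) = 8 (I(l) = l*(l - l) + 8 = l*0 + 8 = 0 + 8 = 8)
1/(-39687 + I(152)) = 1/(-39687 + 8) = 1/(-39679) = -1/39679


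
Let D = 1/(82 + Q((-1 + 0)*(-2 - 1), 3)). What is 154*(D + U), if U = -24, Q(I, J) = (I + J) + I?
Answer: -48026/13 ≈ -3694.3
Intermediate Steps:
Q(I, J) = J + 2*I
D = 1/91 (D = 1/(82 + (3 + 2*((-1 + 0)*(-2 - 1)))) = 1/(82 + (3 + 2*(-1*(-3)))) = 1/(82 + (3 + 2*3)) = 1/(82 + (3 + 6)) = 1/(82 + 9) = 1/91 ≈ 0.010989)
154*(D + U) = 154*(1/91 - 24) = 154*(-2183/91) = -48026/13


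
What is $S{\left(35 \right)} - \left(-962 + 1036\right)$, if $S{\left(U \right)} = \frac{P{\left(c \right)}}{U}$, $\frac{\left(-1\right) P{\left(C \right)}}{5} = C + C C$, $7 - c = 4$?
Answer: $- \frac{530}{7} \approx -75.714$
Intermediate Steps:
$c = 3$ ($c = 7 - 4 = 3$)
$P{\left(C \right)} = - 5 C - 5 C^{2}$ ($P{\left(C \right)} = - 5 \left(C + C C\right) = - 5 \left(C + C^{2}\right) = - 5 C - 5 C^{2}$)
$S{\left(U \right)} = - \frac{60}{U}$ ($S{\left(U \right)} = \frac{\left(-5\right) 3 \left(1 + 3\right)}{U} = \frac{\left(-5\right) 3 \cdot 4}{U} = - \frac{60}{U}$)
$S{\left(35 \right)} - \left(-962 + 1036\right) = - \frac{60}{35} - \left(-962 + 1036\right) = \left(-60\right) \frac{1}{35} - 74 = - \frac{12}{7} - 74 = - \frac{530}{7}$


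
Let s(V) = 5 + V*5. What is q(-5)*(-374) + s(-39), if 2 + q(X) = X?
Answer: 2428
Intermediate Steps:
s(V) = 5 + 5*V
q(X) = -2 + X
q(-5)*(-374) + s(-39) = (-2 - 5)*(-374) + (5 + 5*(-39)) = -7*(-374) + (5 - 195) = 2618 - 190 = 2428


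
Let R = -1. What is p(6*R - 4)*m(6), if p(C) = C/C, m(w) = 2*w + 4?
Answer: 16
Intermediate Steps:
m(w) = 4 + 2*w
p(C) = 1
p(6*R - 4)*m(6) = 1*(4 + 2*6) = 1*(4 + 12) = 1*16 = 16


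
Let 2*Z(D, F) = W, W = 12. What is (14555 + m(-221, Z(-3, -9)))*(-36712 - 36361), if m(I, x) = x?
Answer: -1064015953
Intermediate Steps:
Z(D, F) = 6 (Z(D, F) = (1/2)*12 = 6)
(14555 + m(-221, Z(-3, -9)))*(-36712 - 36361) = (14555 + 6)*(-36712 - 36361) = 14561*(-73073) = -1064015953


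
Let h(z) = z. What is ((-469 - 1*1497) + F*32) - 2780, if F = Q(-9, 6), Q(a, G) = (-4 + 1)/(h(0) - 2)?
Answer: -4698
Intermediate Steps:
Q(a, G) = 3/2 (Q(a, G) = (-4 + 1)/(0 - 2) = -3/(-2) = -3*(-½) = 3/2)
F = 3/2 ≈ 1.5000
((-469 - 1*1497) + F*32) - 2780 = ((-469 - 1*1497) + (3/2)*32) - 2780 = ((-469 - 1497) + 48) - 2780 = (-1966 + 48) - 2780 = -1918 - 2780 = -4698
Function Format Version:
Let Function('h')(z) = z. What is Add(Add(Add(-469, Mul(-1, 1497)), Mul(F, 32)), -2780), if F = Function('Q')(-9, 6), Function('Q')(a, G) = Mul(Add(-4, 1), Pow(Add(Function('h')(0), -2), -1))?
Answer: -4698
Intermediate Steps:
Function('Q')(a, G) = Rational(3, 2) (Function('Q')(a, G) = Mul(Add(-4, 1), Pow(Add(0, -2), -1)) = Mul(-3, Pow(-2, -1)) = Mul(-3, Rational(-1, 2)) = Rational(3, 2))
F = Rational(3, 2) ≈ 1.5000
Add(Add(Add(-469, Mul(-1, 1497)), Mul(F, 32)), -2780) = Add(Add(Add(-469, Mul(-1, 1497)), Mul(Rational(3, 2), 32)), -2780) = Add(Add(Add(-469, -1497), 48), -2780) = Add(Add(-1966, 48), -2780) = Add(-1918, -2780) = -4698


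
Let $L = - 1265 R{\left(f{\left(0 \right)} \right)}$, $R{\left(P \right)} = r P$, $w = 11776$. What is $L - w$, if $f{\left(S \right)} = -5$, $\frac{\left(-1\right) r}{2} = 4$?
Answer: $-62376$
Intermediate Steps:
$r = -8$ ($r = \left(-2\right) 4 = -8$)
$R{\left(P \right)} = - 8 P$
$L = -50600$ ($L = - 1265 \left(\left(-8\right) \left(-5\right)\right) = \left(-1265\right) 40 = -50600$)
$L - w = -50600 - 11776 = -62376$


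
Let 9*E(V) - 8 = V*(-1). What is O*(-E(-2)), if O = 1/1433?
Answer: -10/12897 ≈ -0.00077537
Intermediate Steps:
E(V) = 8/9 - V/9 (E(V) = 8/9 + (V*(-1))/9 = 8/9 + (-V)/9 = 8/9 - V/9)
O = 1/1433 ≈ 0.00069784
O*(-E(-2)) = (-(8/9 - 1/9*(-2)))/1433 = (-(8/9 + 2/9))/1433 = (-1*10/9)/1433 = (1/1433)*(-10/9) = -10/12897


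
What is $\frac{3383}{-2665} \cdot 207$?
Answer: $- \frac{700281}{2665} \approx -262.77$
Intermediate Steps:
$\frac{3383}{-2665} \cdot 207 = 3383 \left(- \frac{1}{2665}\right) 207 = \left(- \frac{3383}{2665}\right) 207 = - \frac{700281}{2665}$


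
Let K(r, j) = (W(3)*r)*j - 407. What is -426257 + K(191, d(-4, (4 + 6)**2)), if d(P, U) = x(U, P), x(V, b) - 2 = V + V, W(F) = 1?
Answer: -388082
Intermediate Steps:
x(V, b) = 2 + 2*V (x(V, b) = 2 + (V + V) = 2 + 2*V)
d(P, U) = 2 + 2*U
K(r, j) = -407 + j*r (K(r, j) = (1*r)*j - 407 = r*j - 407 = j*r - 407 = -407 + j*r)
-426257 + K(191, d(-4, (4 + 6)**2)) = -426257 + (-407 + (2 + 2*(4 + 6)**2)*191) = -426257 + (-407 + (2 + 2*10**2)*191) = -426257 + (-407 + (2 + 2*100)*191) = -426257 + (-407 + (2 + 200)*191) = -426257 + (-407 + 202*191) = -426257 + (-407 + 38582) = -426257 + 38175 = -388082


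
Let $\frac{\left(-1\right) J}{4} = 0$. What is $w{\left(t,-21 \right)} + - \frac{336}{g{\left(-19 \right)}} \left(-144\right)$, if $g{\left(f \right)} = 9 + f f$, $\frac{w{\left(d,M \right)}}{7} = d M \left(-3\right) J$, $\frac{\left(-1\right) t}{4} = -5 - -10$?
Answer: $\frac{24192}{185} \approx 130.77$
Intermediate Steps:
$J = 0$ ($J = \left(-4\right) 0 = 0$)
$t = -20$ ($t = - 4 \left(-5 - -10\right) = - 4 \left(-5 + 10\right) = \left(-4\right) 5 = -20$)
$w{\left(d,M \right)} = 0$ ($w{\left(d,M \right)} = 7 d M \left(-3\right) 0 = 7 M d \left(-3\right) 0 = 7 - 3 M d 0 = 7 \cdot 0 = 0$)
$g{\left(f \right)} = 9 + f^{2}$
$w{\left(t,-21 \right)} + - \frac{336}{g{\left(-19 \right)}} \left(-144\right) = 0 + - \frac{336}{9 + \left(-19\right)^{2}} \left(-144\right) = 0 + - \frac{336}{9 + 361} \left(-144\right) = 0 + - \frac{336}{370} \left(-144\right) = 0 + \left(-336\right) \frac{1}{370} \left(-144\right) = 0 - - \frac{24192}{185} = 0 + \frac{24192}{185} = \frac{24192}{185}$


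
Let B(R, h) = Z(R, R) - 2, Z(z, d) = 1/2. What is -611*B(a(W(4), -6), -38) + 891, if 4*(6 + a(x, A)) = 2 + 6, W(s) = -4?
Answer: 3615/2 ≈ 1807.5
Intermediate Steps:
a(x, A) = -4 (a(x, A) = -6 + (2 + 6)/4 = -6 + (1/4)*8 = -6 + 2 = -4)
Z(z, d) = 1/2
B(R, h) = -3/2 (B(R, h) = 1/2 - 2 = -3/2)
-611*B(a(W(4), -6), -38) + 891 = -611*(-3/2) + 891 = 1833/2 + 891 = 3615/2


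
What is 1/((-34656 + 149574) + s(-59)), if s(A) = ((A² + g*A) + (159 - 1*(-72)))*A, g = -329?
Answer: -1/1249339 ≈ -8.0042e-7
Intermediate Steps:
s(A) = A*(231 + A² - 329*A) (s(A) = ((A² - 329*A) + (159 - 1*(-72)))*A = ((A² - 329*A) + (159 + 72))*A = ((A² - 329*A) + 231)*A = (231 + A² - 329*A)*A = A*(231 + A² - 329*A))
1/((-34656 + 149574) + s(-59)) = 1/((-34656 + 149574) - 59*(231 + (-59)² - 329*(-59))) = 1/(114918 - 59*(231 + 3481 + 19411)) = 1/(114918 - 59*23123) = 1/(114918 - 1364257) = 1/(-1249339) = -1/1249339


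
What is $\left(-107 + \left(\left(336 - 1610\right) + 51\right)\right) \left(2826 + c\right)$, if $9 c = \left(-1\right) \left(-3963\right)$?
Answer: $- \frac{13032670}{3} \approx -4.3442 \cdot 10^{6}$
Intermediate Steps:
$c = \frac{1321}{3}$ ($c = \frac{\left(-1\right) \left(-3963\right)}{9} = \frac{1}{9} \cdot 3963 = \frac{1321}{3} \approx 440.33$)
$\left(-107 + \left(\left(336 - 1610\right) + 51\right)\right) \left(2826 + c\right) = \left(-107 + \left(\left(336 - 1610\right) + 51\right)\right) \left(2826 + \frac{1321}{3}\right) = \left(-107 + \left(-1274 + 51\right)\right) \frac{9799}{3} = \left(-107 - 1223\right) \frac{9799}{3} = \left(-1330\right) \frac{9799}{3} = - \frac{13032670}{3}$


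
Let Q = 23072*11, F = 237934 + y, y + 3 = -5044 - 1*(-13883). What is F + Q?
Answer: 500562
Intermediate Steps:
y = 8836 (y = -3 + (-5044 - 1*(-13883)) = -3 + (-5044 + 13883) = -3 + 8839 = 8836)
F = 246770 (F = 237934 + 8836 = 246770)
Q = 253792
F + Q = 246770 + 253792 = 500562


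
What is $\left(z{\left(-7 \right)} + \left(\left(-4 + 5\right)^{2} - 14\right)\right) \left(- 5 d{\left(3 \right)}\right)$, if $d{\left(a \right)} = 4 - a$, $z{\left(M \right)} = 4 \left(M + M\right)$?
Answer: $345$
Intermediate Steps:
$z{\left(M \right)} = 8 M$ ($z{\left(M \right)} = 4 \cdot 2 M = 8 M$)
$\left(z{\left(-7 \right)} + \left(\left(-4 + 5\right)^{2} - 14\right)\right) \left(- 5 d{\left(3 \right)}\right) = \left(8 \left(-7\right) + \left(\left(-4 + 5\right)^{2} - 14\right)\right) \left(- 5 \left(4 - 3\right)\right) = \left(-56 - \left(14 - 1^{2}\right)\right) \left(- 5 \left(4 - 3\right)\right) = \left(-56 + \left(1 - 14\right)\right) \left(\left(-5\right) 1\right) = \left(-56 - 13\right) \left(-5\right) = \left(-69\right) \left(-5\right) = 345$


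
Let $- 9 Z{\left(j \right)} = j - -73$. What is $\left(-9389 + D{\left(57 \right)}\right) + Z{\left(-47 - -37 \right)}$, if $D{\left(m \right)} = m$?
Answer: $-9339$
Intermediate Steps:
$Z{\left(j \right)} = - \frac{73}{9} - \frac{j}{9}$ ($Z{\left(j \right)} = - \frac{j - -73}{9} = - \frac{j + 73}{9} = - \frac{73 + j}{9} = - \frac{73}{9} - \frac{j}{9}$)
$\left(-9389 + D{\left(57 \right)}\right) + Z{\left(-47 - -37 \right)} = \left(-9389 + 57\right) - \left(\frac{73}{9} + \frac{-47 - -37}{9}\right) = -9332 - \left(\frac{73}{9} + \frac{-47 + 37}{9}\right) = -9332 - 7 = -9339$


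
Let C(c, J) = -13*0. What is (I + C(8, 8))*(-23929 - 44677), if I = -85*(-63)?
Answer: -367385130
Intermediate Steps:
C(c, J) = 0
I = 5355
(I + C(8, 8))*(-23929 - 44677) = (5355 + 0)*(-23929 - 44677) = 5355*(-68606) = -367385130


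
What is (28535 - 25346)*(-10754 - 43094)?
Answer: -171721272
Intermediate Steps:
(28535 - 25346)*(-10754 - 43094) = 3189*(-53848) = -171721272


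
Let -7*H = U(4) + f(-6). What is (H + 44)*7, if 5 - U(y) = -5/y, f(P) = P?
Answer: 1231/4 ≈ 307.75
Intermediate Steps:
U(y) = 5 + 5/y (U(y) = 5 - (-5)/y = 5 + 5/y)
H = -1/28 (H = -((5 + 5/4) - 6)/7 = -(25/4 - 6)/7 = -⅐*¼ = -1/28 ≈ -0.035714)
(H + 44)*7 = (-1/28 + 44)*7 = (1231/28)*7 = 1231/4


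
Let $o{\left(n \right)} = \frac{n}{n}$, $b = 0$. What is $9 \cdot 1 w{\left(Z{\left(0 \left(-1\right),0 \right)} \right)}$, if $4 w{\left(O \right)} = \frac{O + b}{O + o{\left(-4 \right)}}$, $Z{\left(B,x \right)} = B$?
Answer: $0$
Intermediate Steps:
$o{\left(n \right)} = 1$
$w{\left(O \right)} = \frac{O}{4 \left(1 + O\right)}$ ($w{\left(O \right)} = \frac{\left(O + 0\right) \frac{1}{O + 1}}{4} = \frac{O \frac{1}{1 + O}}{4} = \frac{O}{4 \left(1 + O\right)}$)
$9 \cdot 1 w{\left(Z{\left(0 \left(-1\right),0 \right)} \right)} = 9 \cdot 1 \frac{0 \left(-1\right)}{4 \left(1 + 0 \left(-1\right)\right)} = 9 \cdot \frac{1}{4} \cdot 0 \frac{1}{1 + 0} = 9 \cdot \frac{1}{4} \cdot 0 \cdot 1^{-1} = 9 \cdot \frac{1}{4} \cdot 0 \cdot 1 = 9 \cdot 0 = 0$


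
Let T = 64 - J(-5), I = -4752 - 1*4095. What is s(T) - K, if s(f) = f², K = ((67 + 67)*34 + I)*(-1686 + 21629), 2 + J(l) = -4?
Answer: 85580313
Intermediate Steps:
I = -8847 (I = -4752 - 4095 = -8847)
J(l) = -6 (J(l) = -2 - 4 = -6)
T = 70 (T = 64 - 1*(-6) = 64 + 6 = 70)
K = -85575413 (K = ((67 + 67)*34 - 8847)*(-1686 + 21629) = (134*34 - 8847)*19943 = (4556 - 8847)*19943 = -4291*19943 = -85575413)
s(T) - K = 70² - 1*(-85575413) = 4900 + 85575413 = 85580313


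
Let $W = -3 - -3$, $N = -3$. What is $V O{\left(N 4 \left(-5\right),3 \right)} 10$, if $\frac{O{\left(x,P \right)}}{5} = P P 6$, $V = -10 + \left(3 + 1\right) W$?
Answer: $-27000$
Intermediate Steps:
$W = 0$ ($W = -3 + 3 = 0$)
$V = -10$ ($V = -10 + \left(3 + 1\right) 0 = -10 + 4 \cdot 0 = -10 + 0 = -10$)
$O{\left(x,P \right)} = 30 P^{2}$ ($O{\left(x,P \right)} = 5 P P 6 = 5 P^{2} \cdot 6 = 5 \cdot 6 P^{2} = 30 P^{2}$)
$V O{\left(N 4 \left(-5\right),3 \right)} 10 = - 10 \cdot 30 \cdot 3^{2} \cdot 10 = - 10 \cdot 30 \cdot 9 \cdot 10 = \left(-10\right) 270 \cdot 10 = \left(-2700\right) 10 = -27000$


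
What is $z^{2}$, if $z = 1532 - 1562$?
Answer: $900$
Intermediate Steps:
$z = -30$
$z^{2} = \left(-30\right)^{2} = 900$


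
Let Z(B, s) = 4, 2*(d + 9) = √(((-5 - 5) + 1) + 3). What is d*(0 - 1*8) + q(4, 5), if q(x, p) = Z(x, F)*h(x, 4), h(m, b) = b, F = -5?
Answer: 88 - 4*I*√6 ≈ 88.0 - 9.798*I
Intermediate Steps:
d = -9 + I*√6/2 (d = -9 + √(((-5 - 5) + 1) + 3)/2 = -9 + √((-10 + 1) + 3)/2 = -9 + √(-9 + 3)/2 = -9 + √(-6)/2 = -9 + (I*√6)/2 = -9 + I*√6/2 ≈ -9.0 + 1.2247*I)
q(x, p) = 16 (q(x, p) = 4*4 = 16)
d*(0 - 1*8) + q(4, 5) = (-9 + I*√6/2)*(0 - 1*8) + 16 = (-9 + I*√6/2)*(0 - 8) + 16 = (-9 + I*√6/2)*(-8) + 16 = (72 - 4*I*√6) + 16 = 88 - 4*I*√6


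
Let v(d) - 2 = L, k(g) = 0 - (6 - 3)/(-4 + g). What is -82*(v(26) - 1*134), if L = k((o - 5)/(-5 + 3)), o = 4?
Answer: 75276/7 ≈ 10754.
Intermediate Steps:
k(g) = -3/(-4 + g) (k(g) = 0 - 3/(-4 + g) = -3/(-4 + g))
L = 6/7 (L = -3/(-4 + (4 - 5)/(-5 + 3)) = -3/(-4 - 1/(-2)) = -3/(-4 - 1*(-½)) = -3/(-4 + ½) = -3/(-7/2) = -3*(-2/7) = 6/7 ≈ 0.85714)
v(d) = 20/7 (v(d) = 2 + 6/7 = 20/7)
-82*(v(26) - 1*134) = -82*(20/7 - 1*134) = -82*(20/7 - 134) = -82*(-918/7) = 75276/7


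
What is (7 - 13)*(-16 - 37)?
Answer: 318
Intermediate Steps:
(7 - 13)*(-16 - 37) = -6*(-53) = 318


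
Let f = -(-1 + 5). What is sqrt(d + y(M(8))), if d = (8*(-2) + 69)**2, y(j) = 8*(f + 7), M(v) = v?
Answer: sqrt(2833) ≈ 53.226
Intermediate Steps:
f = -4 (f = -1*4 = -4)
y(j) = 24 (y(j) = 8*(-4 + 7) = 8*3 = 24)
d = 2809 (d = (-16 + 69)**2 = 53**2 = 2809)
sqrt(d + y(M(8))) = sqrt(2809 + 24) = sqrt(2833)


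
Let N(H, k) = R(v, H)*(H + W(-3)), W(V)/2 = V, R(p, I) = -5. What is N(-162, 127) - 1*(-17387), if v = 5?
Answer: 18227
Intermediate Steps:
W(V) = 2*V
N(H, k) = 30 - 5*H (N(H, k) = -5*(H + 2*(-3)) = -5*(H - 6) = -5*(-6 + H) = 30 - 5*H)
N(-162, 127) - 1*(-17387) = (30 - 5*(-162)) - 1*(-17387) = (30 + 810) + 17387 = 840 + 17387 = 18227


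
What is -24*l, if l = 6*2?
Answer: -288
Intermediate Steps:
l = 12
-24*l = -24*12 = -288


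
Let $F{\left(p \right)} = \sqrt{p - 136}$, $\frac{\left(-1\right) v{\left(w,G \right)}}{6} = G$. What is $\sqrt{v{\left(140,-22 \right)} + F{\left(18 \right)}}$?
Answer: $\sqrt{132 + i \sqrt{118}} \approx 11.499 + 0.47234 i$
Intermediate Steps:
$v{\left(w,G \right)} = - 6 G$
$F{\left(p \right)} = \sqrt{-136 + p}$
$\sqrt{v{\left(140,-22 \right)} + F{\left(18 \right)}} = \sqrt{\left(-6\right) \left(-22\right) + \sqrt{-136 + 18}} = \sqrt{132 + \sqrt{-118}} = \sqrt{132 + i \sqrt{118}}$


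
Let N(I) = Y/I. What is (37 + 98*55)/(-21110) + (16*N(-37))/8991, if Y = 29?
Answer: -1815178849/7022600370 ≈ -0.25848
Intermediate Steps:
N(I) = 29/I
(37 + 98*55)/(-21110) + (16*N(-37))/8991 = (37 + 98*55)/(-21110) + (16*(29/(-37)))/8991 = (37 + 5390)*(-1/21110) + (16*(29*(-1/37)))*(1/8991) = 5427*(-1/21110) + (16*(-29/37))*(1/8991) = -5427/21110 - 464/37*1/8991 = -5427/21110 - 464/332667 = -1815178849/7022600370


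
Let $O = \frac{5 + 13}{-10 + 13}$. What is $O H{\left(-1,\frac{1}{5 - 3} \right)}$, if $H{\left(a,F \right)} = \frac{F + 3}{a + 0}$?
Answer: $-21$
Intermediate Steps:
$H{\left(a,F \right)} = \frac{3 + F}{a}$
$O = 6$ ($O = \frac{18}{3} = 18 \cdot \frac{1}{3} = 6$)
$O H{\left(-1,\frac{1}{5 - 3} \right)} = 6 \frac{3 + \frac{1}{5 - 3}}{-1} = 6 \left(- (3 + \frac{1}{2})\right) = 6 \left(\left(-1\right) \frac{7}{2}\right) = 6 \left(- \frac{7}{2}\right) = -21$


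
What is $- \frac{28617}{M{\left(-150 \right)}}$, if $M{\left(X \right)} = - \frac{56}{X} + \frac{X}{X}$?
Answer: $- \frac{2146275}{103} \approx -20838.0$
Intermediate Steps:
$M{\left(X \right)} = 1 - \frac{56}{X}$ ($M{\left(X \right)} = - \frac{56}{X} + 1 = 1 - \frac{56}{X}$)
$- \frac{28617}{M{\left(-150 \right)}} = - \frac{28617}{\frac{1}{-150} \left(-56 - 150\right)} = - \frac{28617}{\left(- \frac{1}{150}\right) \left(-206\right)} = - \frac{28617}{\frac{103}{75}} = \left(-28617\right) \frac{75}{103} = - \frac{2146275}{103}$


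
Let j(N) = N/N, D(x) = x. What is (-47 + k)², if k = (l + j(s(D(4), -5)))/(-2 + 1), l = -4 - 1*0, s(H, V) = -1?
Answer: 1936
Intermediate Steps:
j(N) = 1
l = -4 (l = -4 + 0 = -4)
k = 3 (k = (-4 + 1)/(-2 + 1) = -3/(-1) = -3*(-1) = 3)
(-47 + k)² = (-47 + 3)² = (-44)² = 1936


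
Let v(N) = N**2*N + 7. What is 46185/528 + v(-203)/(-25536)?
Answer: 2081965/5016 ≈ 415.06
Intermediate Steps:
v(N) = 7 + N**3 (v(N) = N**3 + 7 = 7 + N**3)
46185/528 + v(-203)/(-25536) = 46185/528 + (7 + (-203)**3)/(-25536) = 46185*(1/528) + (7 - 8365427)*(-1/25536) = 15395/176 - 8365420*(-1/25536) = 15395/176 + 298765/912 = 2081965/5016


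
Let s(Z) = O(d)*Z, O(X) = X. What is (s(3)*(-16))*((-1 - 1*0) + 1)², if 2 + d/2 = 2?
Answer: 0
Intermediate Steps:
d = 0 (d = -4 + 2*2 = -4 + 4 = 0)
s(Z) = 0 (s(Z) = 0*Z = 0)
(s(3)*(-16))*((-1 - 1*0) + 1)² = (0*(-16))*((-1 - 1*0) + 1)² = 0*((-1 + 0) + 1)² = 0*(-1 + 1)² = 0*0² = 0*0 = 0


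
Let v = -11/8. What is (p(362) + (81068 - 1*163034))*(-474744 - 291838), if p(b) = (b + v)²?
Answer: -1179540106691/32 ≈ -3.6861e+10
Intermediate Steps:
v = -11/8 (v = -11*⅛ = -11/8 ≈ -1.3750)
p(b) = (-11/8 + b)² (p(b) = (b - 11/8)² = (-11/8 + b)²)
(p(362) + (81068 - 1*163034))*(-474744 - 291838) = ((-11 + 8*362)²/64 + (81068 - 1*163034))*(-474744 - 291838) = ((-11 + 2896)²/64 + (81068 - 163034))*(-766582) = ((1/64)*2885² - 81966)*(-766582) = ((1/64)*8323225 - 81966)*(-766582) = (8323225/64 - 81966)*(-766582) = (3077401/64)*(-766582) = -1179540106691/32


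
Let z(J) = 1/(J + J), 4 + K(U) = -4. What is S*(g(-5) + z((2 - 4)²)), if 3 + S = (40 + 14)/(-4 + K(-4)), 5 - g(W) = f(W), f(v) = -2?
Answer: -855/16 ≈ -53.438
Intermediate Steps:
g(W) = 7 (g(W) = 5 - 1*(-2) = 5 + 2 = 7)
K(U) = -8 (K(U) = -4 - 4 = -8)
z(J) = 1/(2*J)
S = -15/2 (S = -3 + (40 + 14)/(-4 - 8) = -3 + 54/(-12) = -3 + 54*(-1/12) = -3 - 9/2 = -15/2 ≈ -7.5000)
S*(g(-5) + z((2 - 4)²)) = -15*(7 + 1/(2*((2 - 4)²)))/2 = -15*(7 + 1/(2*((-2)²)))/2 = -15*(7 + (½)/4)/2 = -15*(7 + (½)*(¼))/2 = -15*(7 + ⅛)/2 = -15/2*57/8 = -855/16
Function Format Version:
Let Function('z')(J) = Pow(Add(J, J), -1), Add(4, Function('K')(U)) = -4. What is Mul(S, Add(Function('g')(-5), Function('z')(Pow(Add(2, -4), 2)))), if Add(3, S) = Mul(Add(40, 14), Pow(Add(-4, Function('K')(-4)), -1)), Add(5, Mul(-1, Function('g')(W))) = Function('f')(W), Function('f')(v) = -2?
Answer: Rational(-855, 16) ≈ -53.438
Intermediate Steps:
Function('g')(W) = 7 (Function('g')(W) = Add(5, Mul(-1, -2)) = Add(5, 2) = 7)
Function('K')(U) = -8 (Function('K')(U) = Add(-4, -4) = -8)
Function('z')(J) = Mul(Rational(1, 2), Pow(J, -1)) (Function('z')(J) = Pow(Mul(2, J), -1) = Mul(Rational(1, 2), Pow(J, -1)))
S = Rational(-15, 2) (S = Add(-3, Mul(Add(40, 14), Pow(Add(-4, -8), -1))) = Add(-3, Mul(54, Pow(-12, -1))) = Add(-3, Mul(54, Rational(-1, 12))) = Add(-3, Rational(-9, 2)) = Rational(-15, 2) ≈ -7.5000)
Mul(S, Add(Function('g')(-5), Function('z')(Pow(Add(2, -4), 2)))) = Mul(Rational(-15, 2), Add(7, Mul(Rational(1, 2), Pow(Pow(Add(2, -4), 2), -1)))) = Mul(Rational(-15, 2), Add(7, Mul(Rational(1, 2), Pow(Pow(-2, 2), -1)))) = Mul(Rational(-15, 2), Add(7, Mul(Rational(1, 2), Pow(4, -1)))) = Mul(Rational(-15, 2), Add(7, Mul(Rational(1, 2), Rational(1, 4)))) = Mul(Rational(-15, 2), Add(7, Rational(1, 8))) = Mul(Rational(-15, 2), Rational(57, 8)) = Rational(-855, 16)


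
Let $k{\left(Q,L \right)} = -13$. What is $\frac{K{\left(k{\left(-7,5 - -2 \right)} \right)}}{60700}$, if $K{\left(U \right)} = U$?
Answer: $- \frac{13}{60700} \approx -0.00021417$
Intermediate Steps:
$\frac{K{\left(k{\left(-7,5 - -2 \right)} \right)}}{60700} = - \frac{13}{60700}$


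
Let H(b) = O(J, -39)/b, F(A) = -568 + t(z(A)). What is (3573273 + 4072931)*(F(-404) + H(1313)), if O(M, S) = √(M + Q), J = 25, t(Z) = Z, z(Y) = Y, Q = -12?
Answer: -7432110288 + 7646204*√13/1313 ≈ -7.4321e+9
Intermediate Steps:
F(A) = -568 + A
O(M, S) = √(-12 + M) (O(M, S) = √(M - 12) = √(-12 + M))
H(b) = √13/b (H(b) = √(-12 + 25)/b = √13/b)
(3573273 + 4072931)*(F(-404) + H(1313)) = (3573273 + 4072931)*((-568 - 404) + √13/1313) = 7646204*(-972 + √13*(1/1313)) = 7646204*(-972 + √13/1313) = -7432110288 + 7646204*√13/1313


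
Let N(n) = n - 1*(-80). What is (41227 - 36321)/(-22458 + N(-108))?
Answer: -2453/11243 ≈ -0.21818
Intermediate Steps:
N(n) = 80 + n (N(n) = n + 80 = 80 + n)
(41227 - 36321)/(-22458 + N(-108)) = (41227 - 36321)/(-22458 + (80 - 108)) = 4906/(-22458 - 28) = 4906/(-22486) = 4906*(-1/22486) = -2453/11243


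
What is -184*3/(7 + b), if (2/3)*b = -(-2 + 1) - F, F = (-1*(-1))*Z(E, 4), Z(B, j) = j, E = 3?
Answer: -1104/5 ≈ -220.80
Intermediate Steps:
F = 4 (F = -1*(-1)*4 = 1*4 = 4)
b = -9/2 (b = 3*(-(-2 + 1) - 1*4)/2 = 3*(-1*(-1) - 4)/2 = 3*(1 - 4)/2 = (3/2)*(-3) = -9/2 ≈ -4.5000)
-184*3/(7 + b) = -184*3/(7 - 9/2) = -184/((5/2)*(⅓)) = -184/⅚ = -184*6/5 = -1104/5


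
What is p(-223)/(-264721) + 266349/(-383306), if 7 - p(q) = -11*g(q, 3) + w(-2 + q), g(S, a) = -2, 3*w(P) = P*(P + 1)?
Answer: -64062883239/101469147626 ≈ -0.63135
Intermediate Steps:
w(P) = P*(1 + P)/3 (w(P) = (P*(P + 1))/3 = (P*(1 + P))/3 = P*(1 + P)/3)
p(q) = -15 - (-1 + q)*(-2 + q)/3 (p(q) = 7 - (-11*(-2) + (-2 + q)*(1 + (-2 + q))/3) = 7 - (22 + (-2 + q)*(-1 + q)/3) = 7 - (22 + (-1 + q)*(-2 + q)/3) = 7 + (-22 - (-1 + q)*(-2 + q)/3) = -15 - (-1 + q)*(-2 + q)/3)
p(-223)/(-264721) + 266349/(-383306) = (-47/3 - 223 - ⅓*(-223)²)/(-264721) + 266349/(-383306) = (-47/3 - 223 - ⅓*49729)*(-1/264721) + 266349*(-1/383306) = (-47/3 - 223 - 49729/3)*(-1/264721) - 266349/383306 = -16815*(-1/264721) - 266349/383306 = 16815/264721 - 266349/383306 = -64062883239/101469147626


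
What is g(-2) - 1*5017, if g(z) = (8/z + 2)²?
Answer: -5013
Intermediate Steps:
g(z) = (2 + 8/z)²
g(-2) - 1*5017 = 4*(4 - 2)²/(-2)² - 1*5017 = 4*(¼)*2² - 5017 = 4*(¼)*4 - 5017 = 4 - 5017 = -5013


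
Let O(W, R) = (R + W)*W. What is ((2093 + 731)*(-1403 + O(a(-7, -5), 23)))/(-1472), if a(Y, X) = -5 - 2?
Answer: 534795/184 ≈ 2906.5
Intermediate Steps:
a(Y, X) = -7
O(W, R) = W*(R + W)
((2093 + 731)*(-1403 + O(a(-7, -5), 23)))/(-1472) = ((2093 + 731)*(-1403 - 7*(23 - 7)))/(-1472) = (2824*(-1403 - 7*16))*(-1/1472) = (2824*(-1403 - 112))*(-1/1472) = (2824*(-1515))*(-1/1472) = -4278360*(-1/1472) = 534795/184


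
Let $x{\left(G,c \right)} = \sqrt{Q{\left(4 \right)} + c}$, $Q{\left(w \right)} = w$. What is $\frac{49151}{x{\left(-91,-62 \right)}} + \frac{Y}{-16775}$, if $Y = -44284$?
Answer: $\frac{44284}{16775} - \frac{49151 i \sqrt{58}}{58} \approx 2.6399 - 6453.8 i$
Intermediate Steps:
$x{\left(G,c \right)} = \sqrt{4 + c}$
$\frac{49151}{x{\left(-91,-62 \right)}} + \frac{Y}{-16775} = \frac{49151}{\sqrt{4 - 62}} - \frac{44284}{-16775} = \frac{49151}{\sqrt{-58}} - - \frac{44284}{16775} = \frac{49151}{i \sqrt{58}} + \frac{44284}{16775} = 49151 \left(- \frac{i \sqrt{58}}{58}\right) + \frac{44284}{16775} = - \frac{49151 i \sqrt{58}}{58} + \frac{44284}{16775} = \frac{44284}{16775} - \frac{49151 i \sqrt{58}}{58}$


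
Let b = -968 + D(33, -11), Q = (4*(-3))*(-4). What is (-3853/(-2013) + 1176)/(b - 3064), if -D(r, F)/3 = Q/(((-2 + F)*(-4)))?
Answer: -30824833/105585876 ≈ -0.29194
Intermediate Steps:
Q = 48 (Q = -12*(-4) = 48)
D(r, F) = -144/(8 - 4*F) (D(r, F) = -144/((-2 + F)*(-4)) = -144/(8 - 4*F))
b = -12620/13 (b = -968 + 36/(-2 - 11) = -968 + 36/(-13) = -968 + 36*(-1/13) = -968 - 36/13 = -12620/13 ≈ -970.77)
(-3853/(-2013) + 1176)/(b - 3064) = (-3853/(-2013) + 1176)/(-12620/13 - 3064) = (-3853*(-1/2013) + 1176)/(-52452/13) = (3853/2013 + 1176)*(-13/52452) = (2371141/2013)*(-13/52452) = -30824833/105585876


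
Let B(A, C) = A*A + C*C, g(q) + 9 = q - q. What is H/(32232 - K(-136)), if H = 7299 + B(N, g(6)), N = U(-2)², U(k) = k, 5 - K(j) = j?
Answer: 7396/32091 ≈ 0.23047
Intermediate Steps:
K(j) = 5 - j
g(q) = -9 (g(q) = -9 + (q - q) = -9 + 0 = -9)
N = 4 (N = (-2)² = 4)
B(A, C) = A² + C²
H = 7396 (H = 7299 + (4² + (-9)²) = 7299 + (16 + 81) = 7299 + 97 = 7396)
H/(32232 - K(-136)) = 7396/(32232 - (5 - 1*(-136))) = 7396/(32232 - (5 + 136)) = 7396/(32232 - 1*141) = 7396/(32232 - 141) = 7396/32091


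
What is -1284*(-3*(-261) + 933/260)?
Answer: -65648673/65 ≈ -1.0100e+6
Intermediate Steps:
-1284*(-3*(-261) + 933/260) = -1284*(783 + 933*(1/260)) = -1284*(783 + 933/260) = -1284*204513/260 = -65648673/65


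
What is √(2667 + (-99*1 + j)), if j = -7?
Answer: √2561 ≈ 50.606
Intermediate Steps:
√(2667 + (-99*1 + j)) = √(2667 + (-99*1 - 7)) = √(2667 + (-99 - 7)) = √(2667 - 106) = √2561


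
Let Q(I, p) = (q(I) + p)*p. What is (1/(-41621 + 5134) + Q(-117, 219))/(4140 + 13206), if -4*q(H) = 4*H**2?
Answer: -107634095911/632903502 ≈ -170.06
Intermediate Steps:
q(H) = -H**2
Q(I, p) = p*(p - I**2) (Q(I, p) = (-I**2 + p)*p = (p - I**2)*p = p*(p - I**2))
(1/(-41621 + 5134) + Q(-117, 219))/(4140 + 13206) = (1/(-41621 + 5134) + 219*(219 - 1*(-117)**2))/(4140 + 13206) = (1/(-36487) + 219*(219 - 1*13689))/17346 = (-1/36487 + 219*(219 - 13689))*(1/17346) = (-1/36487 + 219*(-13470))*(1/17346) = (-1/36487 - 2949930)*(1/17346) = -107634095911/36487*1/17346 = -107634095911/632903502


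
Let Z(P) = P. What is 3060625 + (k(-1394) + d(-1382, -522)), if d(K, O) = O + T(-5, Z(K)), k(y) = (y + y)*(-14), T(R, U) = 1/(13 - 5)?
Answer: 24793081/8 ≈ 3.0991e+6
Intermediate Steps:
T(R, U) = ⅛ (T(R, U) = 1/8 = ⅛)
k(y) = -28*y (k(y) = (2*y)*(-14) = -28*y)
d(K, O) = ⅛ + O (d(K, O) = O + ⅛ = ⅛ + O)
3060625 + (k(-1394) + d(-1382, -522)) = 3060625 + (-28*(-1394) + (⅛ - 522)) = 3060625 + (39032 - 4175/8) = 3060625 + 308081/8 = 24793081/8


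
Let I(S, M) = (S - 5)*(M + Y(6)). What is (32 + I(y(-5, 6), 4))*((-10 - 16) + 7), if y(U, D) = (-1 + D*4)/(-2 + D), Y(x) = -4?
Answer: -608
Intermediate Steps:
y(U, D) = (-1 + 4*D)/(-2 + D)
I(S, M) = (-5 + S)*(-4 + M) (I(S, M) = (S - 5)*(M - 4) = (-5 + S)*(-4 + M))
(32 + I(y(-5, 6), 4))*((-10 - 16) + 7) = (32 + (20 - 5*4 - 4*(-1 + 4*6)/(-2 + 6) + 4*((-1 + 4*6)/(-2 + 6))))*((-10 - 16) + 7) = (32 + (20 - 20 - 4*(-1 + 24)/4 + 4*((-1 + 24)/4)))*(-26 + 7) = (32 + (20 - 20 - 23 + 4*((¼)*23)))*(-19) = (32 + (20 - 20 - 4*23/4 + 4*(23/4)))*(-19) = (32 + (20 - 20 - 23 + 23))*(-19) = (32 + 0)*(-19) = 32*(-19) = -608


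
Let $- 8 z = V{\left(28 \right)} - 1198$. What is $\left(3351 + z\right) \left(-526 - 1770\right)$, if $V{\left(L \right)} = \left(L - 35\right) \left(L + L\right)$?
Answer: $-8150226$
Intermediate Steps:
$V{\left(L \right)} = 2 L \left(-35 + L\right)$ ($V{\left(L \right)} = \left(-35 + L\right) 2 L = 2 L \left(-35 + L\right)$)
$z = \frac{795}{4}$ ($z = - \frac{2 \cdot 28 \left(-35 + 28\right) - 1198}{8} = - \frac{2 \cdot 28 \left(-7\right) - 1198}{8} = - \frac{-392 - 1198}{8} = \left(- \frac{1}{8}\right) \left(-1590\right) = \frac{795}{4} \approx 198.75$)
$\left(3351 + z\right) \left(-526 - 1770\right) = \left(3351 + \frac{795}{4}\right) \left(-526 - 1770\right) = \frac{14199}{4} \left(-2296\right) = -8150226$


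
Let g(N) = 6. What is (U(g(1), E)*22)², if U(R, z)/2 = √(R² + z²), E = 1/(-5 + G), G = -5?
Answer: 1742884/25 ≈ 69715.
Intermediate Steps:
E = -⅒ (E = 1/(-5 - 5) = 1/(-10) = -⅒ ≈ -0.10000)
U(R, z) = 2*√(R² + z²)
(U(g(1), E)*22)² = ((2*√(6² + (-⅒)²))*22)² = ((2*√(36 + 1/100))*22)² = ((2*√(3601/100))*22)² = ((2*(√3601/10))*22)² = ((√3601/5)*22)² = (22*√3601/5)² = 1742884/25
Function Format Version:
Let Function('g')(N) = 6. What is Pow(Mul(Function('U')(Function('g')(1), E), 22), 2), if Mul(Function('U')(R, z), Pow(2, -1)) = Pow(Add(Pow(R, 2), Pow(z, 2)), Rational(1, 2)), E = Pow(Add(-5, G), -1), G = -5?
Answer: Rational(1742884, 25) ≈ 69715.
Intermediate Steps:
E = Rational(-1, 10) (E = Pow(Add(-5, -5), -1) = Pow(-10, -1) = Rational(-1, 10) ≈ -0.10000)
Function('U')(R, z) = Mul(2, Pow(Add(Pow(R, 2), Pow(z, 2)), Rational(1, 2)))
Pow(Mul(Function('U')(Function('g')(1), E), 22), 2) = Pow(Mul(Mul(2, Pow(Add(Pow(6, 2), Pow(Rational(-1, 10), 2)), Rational(1, 2))), 22), 2) = Pow(Mul(Mul(2, Pow(Add(36, Rational(1, 100)), Rational(1, 2))), 22), 2) = Pow(Mul(Mul(2, Pow(Rational(3601, 100), Rational(1, 2))), 22), 2) = Pow(Mul(Mul(2, Mul(Rational(1, 10), Pow(3601, Rational(1, 2)))), 22), 2) = Pow(Mul(Mul(Rational(1, 5), Pow(3601, Rational(1, 2))), 22), 2) = Pow(Mul(Rational(22, 5), Pow(3601, Rational(1, 2))), 2) = Rational(1742884, 25)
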